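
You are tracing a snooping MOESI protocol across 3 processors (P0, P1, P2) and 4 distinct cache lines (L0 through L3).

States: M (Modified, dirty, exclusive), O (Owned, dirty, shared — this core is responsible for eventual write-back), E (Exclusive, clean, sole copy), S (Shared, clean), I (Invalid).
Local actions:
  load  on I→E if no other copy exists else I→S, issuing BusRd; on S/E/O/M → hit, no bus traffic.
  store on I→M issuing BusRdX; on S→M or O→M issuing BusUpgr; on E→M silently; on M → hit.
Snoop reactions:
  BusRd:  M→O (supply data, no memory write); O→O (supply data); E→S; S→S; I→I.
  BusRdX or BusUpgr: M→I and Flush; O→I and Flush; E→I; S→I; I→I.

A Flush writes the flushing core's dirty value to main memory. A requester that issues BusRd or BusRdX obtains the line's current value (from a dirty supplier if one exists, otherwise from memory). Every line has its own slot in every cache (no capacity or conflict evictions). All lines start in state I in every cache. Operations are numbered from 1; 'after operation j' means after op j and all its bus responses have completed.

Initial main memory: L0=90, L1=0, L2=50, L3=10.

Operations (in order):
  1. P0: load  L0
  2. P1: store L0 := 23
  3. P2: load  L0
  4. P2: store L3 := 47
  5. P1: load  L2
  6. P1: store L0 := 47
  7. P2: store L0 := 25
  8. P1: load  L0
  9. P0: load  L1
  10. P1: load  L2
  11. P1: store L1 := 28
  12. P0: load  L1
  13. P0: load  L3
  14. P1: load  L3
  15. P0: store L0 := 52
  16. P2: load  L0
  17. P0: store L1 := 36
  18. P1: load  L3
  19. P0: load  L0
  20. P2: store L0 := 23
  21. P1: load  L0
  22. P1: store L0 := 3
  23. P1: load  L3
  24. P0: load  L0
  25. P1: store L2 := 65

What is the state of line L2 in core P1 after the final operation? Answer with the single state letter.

state = M

[1] P0: load  L0 | P0:E(90), P1:I, P2:I | bus: BusRd
[2] P1: store L0 := 23 | P0:I, P1:M(23), P2:I | bus: BusRdX
[3] P2: load  L0 | P0:I, P1:O(23), P2:S(23) | bus: BusRd
[4] P2: store L3 := 47 | P0:I, P1:I, P2:M(47) | bus: BusRdX
[5] P1: load  L2 | P0:I, P1:E(50), P2:I | bus: BusRd
[6] P1: store L0 := 47 | P0:I, P1:M(47), P2:I | bus: BusUpgr
[7] P2: store L0 := 25 | P0:I, P1:I, P2:M(25) | bus: BusRdX,Flush
[8] P1: load  L0 | P0:I, P1:S(25), P2:O(25) | bus: BusRd
[9] P0: load  L1 | P0:E(0), P1:I, P2:I | bus: BusRd
[10] P1: load  L2 | P0:I, P1:E(50), P2:I | bus: none
[11] P1: store L1 := 28 | P0:I, P1:M(28), P2:I | bus: BusRdX
[12] P0: load  L1 | P0:S(28), P1:O(28), P2:I | bus: BusRd
[13] P0: load  L3 | P0:S(47), P1:I, P2:O(47) | bus: BusRd
[14] P1: load  L3 | P0:S(47), P1:S(47), P2:O(47) | bus: BusRd
[15] P0: store L0 := 52 | P0:M(52), P1:I, P2:I | bus: BusRdX,Flush
[16] P2: load  L0 | P0:O(52), P1:I, P2:S(52) | bus: BusRd
[17] P0: store L1 := 36 | P0:M(36), P1:I, P2:I | bus: BusUpgr,Flush
[18] P1: load  L3 | P0:S(47), P1:S(47), P2:O(47) | bus: none
[19] P0: load  L0 | P0:O(52), P1:I, P2:S(52) | bus: none
[20] P2: store L0 := 23 | P0:I, P1:I, P2:M(23) | bus: BusUpgr,Flush
[21] P1: load  L0 | P0:I, P1:S(23), P2:O(23) | bus: BusRd
[22] P1: store L0 := 3 | P0:I, P1:M(3), P2:I | bus: BusUpgr,Flush
[23] P1: load  L3 | P0:S(47), P1:S(47), P2:O(47) | bus: none
[24] P0: load  L0 | P0:S(3), P1:O(3), P2:I | bus: BusRd
[25] P1: store L2 := 65 | P0:I, P1:M(65), P2:I | bus: none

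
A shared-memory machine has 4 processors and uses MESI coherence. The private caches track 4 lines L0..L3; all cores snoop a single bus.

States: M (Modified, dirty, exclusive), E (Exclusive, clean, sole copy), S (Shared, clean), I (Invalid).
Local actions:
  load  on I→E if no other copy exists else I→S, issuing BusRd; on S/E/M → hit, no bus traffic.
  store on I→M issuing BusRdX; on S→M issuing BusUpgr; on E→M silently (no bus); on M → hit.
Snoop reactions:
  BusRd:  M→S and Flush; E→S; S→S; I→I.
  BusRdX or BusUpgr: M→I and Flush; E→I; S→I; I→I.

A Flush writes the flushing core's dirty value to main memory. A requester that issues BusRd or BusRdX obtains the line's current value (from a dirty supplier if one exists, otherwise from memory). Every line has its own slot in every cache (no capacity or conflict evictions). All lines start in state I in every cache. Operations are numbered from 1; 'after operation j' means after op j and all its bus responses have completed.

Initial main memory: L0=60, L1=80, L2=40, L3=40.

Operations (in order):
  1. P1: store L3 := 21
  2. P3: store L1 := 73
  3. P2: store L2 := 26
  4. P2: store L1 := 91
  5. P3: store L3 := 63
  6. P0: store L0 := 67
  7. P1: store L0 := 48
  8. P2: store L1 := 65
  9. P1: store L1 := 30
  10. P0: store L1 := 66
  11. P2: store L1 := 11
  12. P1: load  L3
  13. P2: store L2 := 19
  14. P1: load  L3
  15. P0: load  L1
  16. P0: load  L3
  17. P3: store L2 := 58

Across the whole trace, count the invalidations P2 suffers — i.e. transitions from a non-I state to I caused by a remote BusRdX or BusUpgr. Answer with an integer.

[1] P1: store L3 := 21 | P0:I, P1:M(21), P2:I, P3:I | bus: BusRdX
[2] P3: store L1 := 73 | P0:I, P1:I, P2:I, P3:M(73) | bus: BusRdX
[3] P2: store L2 := 26 | P0:I, P1:I, P2:M(26), P3:I | bus: BusRdX
[4] P2: store L1 := 91 | P0:I, P1:I, P2:M(91), P3:I | bus: BusRdX,Flush
[5] P3: store L3 := 63 | P0:I, P1:I, P2:I, P3:M(63) | bus: BusRdX,Flush
[6] P0: store L0 := 67 | P0:M(67), P1:I, P2:I, P3:I | bus: BusRdX
[7] P1: store L0 := 48 | P0:I, P1:M(48), P2:I, P3:I | bus: BusRdX,Flush
[8] P2: store L1 := 65 | P0:I, P1:I, P2:M(65), P3:I | bus: none
[9] P1: store L1 := 30 | P0:I, P1:M(30), P2:I, P3:I | bus: BusRdX,Flush
[10] P0: store L1 := 66 | P0:M(66), P1:I, P2:I, P3:I | bus: BusRdX,Flush
[11] P2: store L1 := 11 | P0:I, P1:I, P2:M(11), P3:I | bus: BusRdX,Flush
[12] P1: load  L3 | P0:I, P1:S(63), P2:I, P3:S(63) | bus: BusRd,Flush
[13] P2: store L2 := 19 | P0:I, P1:I, P2:M(19), P3:I | bus: none
[14] P1: load  L3 | P0:I, P1:S(63), P2:I, P3:S(63) | bus: none
[15] P0: load  L1 | P0:S(11), P1:I, P2:S(11), P3:I | bus: BusRd,Flush
[16] P0: load  L3 | P0:S(63), P1:S(63), P2:I, P3:S(63) | bus: BusRd
[17] P3: store L2 := 58 | P0:I, P1:I, P2:I, P3:M(58) | bus: BusRdX,Flush

invalidations = 2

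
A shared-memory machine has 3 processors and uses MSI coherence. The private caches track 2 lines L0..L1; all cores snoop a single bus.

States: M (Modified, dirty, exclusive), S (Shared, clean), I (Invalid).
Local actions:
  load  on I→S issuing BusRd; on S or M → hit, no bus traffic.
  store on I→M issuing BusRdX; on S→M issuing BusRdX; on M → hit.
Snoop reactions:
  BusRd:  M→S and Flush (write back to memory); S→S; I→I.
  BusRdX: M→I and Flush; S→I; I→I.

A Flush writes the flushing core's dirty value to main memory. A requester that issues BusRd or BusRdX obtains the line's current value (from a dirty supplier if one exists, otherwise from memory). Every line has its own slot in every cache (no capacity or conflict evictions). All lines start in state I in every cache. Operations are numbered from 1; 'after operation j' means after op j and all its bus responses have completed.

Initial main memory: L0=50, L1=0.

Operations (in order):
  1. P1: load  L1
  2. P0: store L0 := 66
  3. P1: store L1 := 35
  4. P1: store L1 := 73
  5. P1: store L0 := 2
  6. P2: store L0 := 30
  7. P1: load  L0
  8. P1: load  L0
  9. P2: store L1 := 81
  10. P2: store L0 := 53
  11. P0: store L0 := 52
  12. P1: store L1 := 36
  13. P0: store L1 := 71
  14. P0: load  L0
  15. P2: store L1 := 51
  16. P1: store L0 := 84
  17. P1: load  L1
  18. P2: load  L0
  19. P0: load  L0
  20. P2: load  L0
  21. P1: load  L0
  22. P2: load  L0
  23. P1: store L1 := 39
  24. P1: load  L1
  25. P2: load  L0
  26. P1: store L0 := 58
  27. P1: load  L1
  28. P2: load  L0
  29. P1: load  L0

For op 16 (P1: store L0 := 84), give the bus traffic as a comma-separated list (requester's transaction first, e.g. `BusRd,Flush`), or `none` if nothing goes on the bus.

bus = BusRdX,Flush

step 1: P1: load  L1  ⟶  ISI  (L1)  txn=BusRd  M[L1]=0
step 2: P0: store L0 := 66  ⟶  MII  (L0)  txn=BusRdX  M[L0]=50
step 3: P1: store L1 := 35  ⟶  IMI  (L1)  txn=BusRdX  M[L1]=0
step 4: P1: store L1 := 73  ⟶  IMI  (L1)  txn=∅  M[L1]=0
step 5: P1: store L0 := 2  ⟶  IMI  (L0)  txn=BusRdX+Flush  M[L0]=66
step 6: P2: store L0 := 30  ⟶  IIM  (L0)  txn=BusRdX+Flush  M[L0]=2
step 7: P1: load  L0  ⟶  ISS  (L0)  txn=BusRd+Flush  M[L0]=30
step 8: P1: load  L0  ⟶  ISS  (L0)  txn=∅  M[L0]=30
step 9: P2: store L1 := 81  ⟶  IIM  (L1)  txn=BusRdX+Flush  M[L1]=73
step 10: P2: store L0 := 53  ⟶  IIM  (L0)  txn=BusRdX  M[L0]=30
step 11: P0: store L0 := 52  ⟶  MII  (L0)  txn=BusRdX+Flush  M[L0]=53
step 12: P1: store L1 := 36  ⟶  IMI  (L1)  txn=BusRdX+Flush  M[L1]=81
step 13: P0: store L1 := 71  ⟶  MII  (L1)  txn=BusRdX+Flush  M[L1]=36
step 14: P0: load  L0  ⟶  MII  (L0)  txn=∅  M[L0]=53
step 15: P2: store L1 := 51  ⟶  IIM  (L1)  txn=BusRdX+Flush  M[L1]=71
step 16: P1: store L0 := 84  ⟶  IMI  (L0)  txn=BusRdX+Flush  M[L0]=52
step 17: P1: load  L1  ⟶  ISS  (L1)  txn=BusRd+Flush  M[L1]=51
step 18: P2: load  L0  ⟶  ISS  (L0)  txn=BusRd+Flush  M[L0]=84
step 19: P0: load  L0  ⟶  SSS  (L0)  txn=BusRd  M[L0]=84
step 20: P2: load  L0  ⟶  SSS  (L0)  txn=∅  M[L0]=84
step 21: P1: load  L0  ⟶  SSS  (L0)  txn=∅  M[L0]=84
step 22: P2: load  L0  ⟶  SSS  (L0)  txn=∅  M[L0]=84
step 23: P1: store L1 := 39  ⟶  IMI  (L1)  txn=BusRdX  M[L1]=51
step 24: P1: load  L1  ⟶  IMI  (L1)  txn=∅  M[L1]=51
step 25: P2: load  L0  ⟶  SSS  (L0)  txn=∅  M[L0]=84
step 26: P1: store L0 := 58  ⟶  IMI  (L0)  txn=BusRdX  M[L0]=84
step 27: P1: load  L1  ⟶  IMI  (L1)  txn=∅  M[L1]=51
step 28: P2: load  L0  ⟶  ISS  (L0)  txn=BusRd+Flush  M[L0]=58
step 29: P1: load  L0  ⟶  ISS  (L0)  txn=∅  M[L0]=58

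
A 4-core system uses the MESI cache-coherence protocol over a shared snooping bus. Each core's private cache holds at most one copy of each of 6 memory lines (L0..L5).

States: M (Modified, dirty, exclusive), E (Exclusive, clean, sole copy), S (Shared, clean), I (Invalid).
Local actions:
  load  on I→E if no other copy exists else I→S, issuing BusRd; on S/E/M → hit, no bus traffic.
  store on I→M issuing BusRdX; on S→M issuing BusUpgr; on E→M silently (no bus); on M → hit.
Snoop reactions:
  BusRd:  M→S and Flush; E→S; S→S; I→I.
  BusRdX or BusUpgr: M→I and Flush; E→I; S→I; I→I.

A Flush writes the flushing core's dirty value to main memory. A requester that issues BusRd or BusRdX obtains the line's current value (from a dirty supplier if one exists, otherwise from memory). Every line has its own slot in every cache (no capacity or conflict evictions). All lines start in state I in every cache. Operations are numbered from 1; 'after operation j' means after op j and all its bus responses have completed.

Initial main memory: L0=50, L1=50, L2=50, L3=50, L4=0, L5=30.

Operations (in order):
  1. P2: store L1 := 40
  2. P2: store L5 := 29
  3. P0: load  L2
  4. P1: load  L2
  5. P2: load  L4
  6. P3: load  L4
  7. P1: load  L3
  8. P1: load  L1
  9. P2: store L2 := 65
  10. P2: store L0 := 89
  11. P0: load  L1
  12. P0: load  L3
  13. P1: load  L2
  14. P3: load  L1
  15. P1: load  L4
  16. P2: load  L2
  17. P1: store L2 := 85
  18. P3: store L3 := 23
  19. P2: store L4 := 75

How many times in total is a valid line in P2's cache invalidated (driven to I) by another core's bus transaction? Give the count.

1. P2: store L1 := 40  bus=[BusRdX]  L1: P0=I P1=I P2=M P3=I  mem[L1]=50
2. P2: store L5 := 29  bus=[BusRdX]  L5: P0=I P1=I P2=M P3=I  mem[L5]=30
3. P0: load  L2  bus=[BusRd]  L2: P0=E P1=I P2=I P3=I  mem[L2]=50
4. P1: load  L2  bus=[BusRd]  L2: P0=S P1=S P2=I P3=I  mem[L2]=50
5. P2: load  L4  bus=[BusRd]  L4: P0=I P1=I P2=E P3=I  mem[L4]=0
6. P3: load  L4  bus=[BusRd]  L4: P0=I P1=I P2=S P3=S  mem[L4]=0
7. P1: load  L3  bus=[BusRd]  L3: P0=I P1=E P2=I P3=I  mem[L3]=50
8. P1: load  L1  bus=[BusRd,Flush]  L1: P0=I P1=S P2=S P3=I  mem[L1]=40
9. P2: store L2 := 65  bus=[BusRdX]  L2: P0=I P1=I P2=M P3=I  mem[L2]=50
10. P2: store L0 := 89  bus=[BusRdX]  L0: P0=I P1=I P2=M P3=I  mem[L0]=50
11. P0: load  L1  bus=[BusRd]  L1: P0=S P1=S P2=S P3=I  mem[L1]=40
12. P0: load  L3  bus=[BusRd]  L3: P0=S P1=S P2=I P3=I  mem[L3]=50
13. P1: load  L2  bus=[BusRd,Flush]  L2: P0=I P1=S P2=S P3=I  mem[L2]=65
14. P3: load  L1  bus=[BusRd]  L1: P0=S P1=S P2=S P3=S  mem[L1]=40
15. P1: load  L4  bus=[BusRd]  L4: P0=I P1=S P2=S P3=S  mem[L4]=0
16. P2: load  L2  bus=[-]  L2: P0=I P1=S P2=S P3=I  mem[L2]=65
17. P1: store L2 := 85  bus=[BusUpgr]  L2: P0=I P1=M P2=I P3=I  mem[L2]=65
18. P3: store L3 := 23  bus=[BusRdX]  L3: P0=I P1=I P2=I P3=M  mem[L3]=50
19. P2: store L4 := 75  bus=[BusUpgr]  L4: P0=I P1=I P2=M P3=I  mem[L4]=0

invalidations = 1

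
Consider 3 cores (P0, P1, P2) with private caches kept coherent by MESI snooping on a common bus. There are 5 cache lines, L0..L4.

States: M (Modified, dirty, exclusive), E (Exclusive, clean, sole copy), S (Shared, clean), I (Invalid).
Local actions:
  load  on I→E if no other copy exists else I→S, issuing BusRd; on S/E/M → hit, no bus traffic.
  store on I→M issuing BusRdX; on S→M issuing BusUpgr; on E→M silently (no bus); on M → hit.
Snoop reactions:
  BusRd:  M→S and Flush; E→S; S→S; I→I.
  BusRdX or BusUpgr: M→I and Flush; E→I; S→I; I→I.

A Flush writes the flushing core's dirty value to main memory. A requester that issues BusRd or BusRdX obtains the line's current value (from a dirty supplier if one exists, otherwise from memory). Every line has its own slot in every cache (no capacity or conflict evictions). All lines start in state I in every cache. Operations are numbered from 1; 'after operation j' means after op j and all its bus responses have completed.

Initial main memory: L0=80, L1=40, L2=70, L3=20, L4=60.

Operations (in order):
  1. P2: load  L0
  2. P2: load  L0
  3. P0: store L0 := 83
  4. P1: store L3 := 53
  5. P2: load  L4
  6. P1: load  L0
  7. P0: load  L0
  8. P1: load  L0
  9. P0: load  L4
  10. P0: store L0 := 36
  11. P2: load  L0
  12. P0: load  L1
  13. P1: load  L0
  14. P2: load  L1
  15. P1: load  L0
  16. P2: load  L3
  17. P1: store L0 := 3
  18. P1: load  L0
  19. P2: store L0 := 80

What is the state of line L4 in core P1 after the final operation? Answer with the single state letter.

  op1 P2: load  L0 → I/I/E on L0; bus BusRd; mem=80
  op2 P2: load  L0 → I/I/E on L0; bus (none); mem=80
  op3 P0: store L0 := 83 → M/I/I on L0; bus BusRdX; mem=80
  op4 P1: store L3 := 53 → I/M/I on L3; bus BusRdX; mem=20
  op5 P2: load  L4 → I/I/E on L4; bus BusRd; mem=60
  op6 P1: load  L0 → S/S/I on L0; bus BusRd Flush; mem=83
  op7 P0: load  L0 → S/S/I on L0; bus (none); mem=83
  op8 P1: load  L0 → S/S/I on L0; bus (none); mem=83
  op9 P0: load  L4 → S/I/S on L4; bus BusRd; mem=60
  op10 P0: store L0 := 36 → M/I/I on L0; bus BusUpgr; mem=83
  op11 P2: load  L0 → S/I/S on L0; bus BusRd Flush; mem=36
  op12 P0: load  L1 → E/I/I on L1; bus BusRd; mem=40
  op13 P1: load  L0 → S/S/S on L0; bus BusRd; mem=36
  op14 P2: load  L1 → S/I/S on L1; bus BusRd; mem=40
  op15 P1: load  L0 → S/S/S on L0; bus (none); mem=36
  op16 P2: load  L3 → I/S/S on L3; bus BusRd Flush; mem=53
  op17 P1: store L0 := 3 → I/M/I on L0; bus BusUpgr; mem=36
  op18 P1: load  L0 → I/M/I on L0; bus (none); mem=36
  op19 P2: store L0 := 80 → I/I/M on L0; bus BusRdX Flush; mem=3

state = I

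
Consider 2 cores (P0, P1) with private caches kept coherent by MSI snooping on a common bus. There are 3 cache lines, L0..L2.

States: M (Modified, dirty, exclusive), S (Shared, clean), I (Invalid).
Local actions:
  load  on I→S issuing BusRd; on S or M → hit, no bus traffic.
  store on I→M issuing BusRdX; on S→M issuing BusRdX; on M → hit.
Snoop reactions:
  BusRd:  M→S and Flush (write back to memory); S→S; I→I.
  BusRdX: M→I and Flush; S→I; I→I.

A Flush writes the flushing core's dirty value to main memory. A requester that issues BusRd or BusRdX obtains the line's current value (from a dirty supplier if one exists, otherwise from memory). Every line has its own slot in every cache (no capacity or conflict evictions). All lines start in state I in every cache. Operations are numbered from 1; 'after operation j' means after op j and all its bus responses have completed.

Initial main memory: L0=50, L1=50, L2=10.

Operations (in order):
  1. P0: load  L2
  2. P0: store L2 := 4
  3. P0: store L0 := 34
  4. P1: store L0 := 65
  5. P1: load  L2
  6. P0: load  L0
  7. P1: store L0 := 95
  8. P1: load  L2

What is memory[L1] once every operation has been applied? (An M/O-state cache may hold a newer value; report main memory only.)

step 1: P0: load  L2  ⟶  SI  (L2)  txn=BusRd  M[L2]=10
step 2: P0: store L2 := 4  ⟶  MI  (L2)  txn=BusRdX  M[L2]=10
step 3: P0: store L0 := 34  ⟶  MI  (L0)  txn=BusRdX  M[L0]=50
step 4: P1: store L0 := 65  ⟶  IM  (L0)  txn=BusRdX+Flush  M[L0]=34
step 5: P1: load  L2  ⟶  SS  (L2)  txn=BusRd+Flush  M[L2]=4
step 6: P0: load  L0  ⟶  SS  (L0)  txn=BusRd+Flush  M[L0]=65
step 7: P1: store L0 := 95  ⟶  IM  (L0)  txn=BusRdX  M[L0]=65
step 8: P1: load  L2  ⟶  SS  (L2)  txn=∅  M[L2]=4

memory[L1] = 50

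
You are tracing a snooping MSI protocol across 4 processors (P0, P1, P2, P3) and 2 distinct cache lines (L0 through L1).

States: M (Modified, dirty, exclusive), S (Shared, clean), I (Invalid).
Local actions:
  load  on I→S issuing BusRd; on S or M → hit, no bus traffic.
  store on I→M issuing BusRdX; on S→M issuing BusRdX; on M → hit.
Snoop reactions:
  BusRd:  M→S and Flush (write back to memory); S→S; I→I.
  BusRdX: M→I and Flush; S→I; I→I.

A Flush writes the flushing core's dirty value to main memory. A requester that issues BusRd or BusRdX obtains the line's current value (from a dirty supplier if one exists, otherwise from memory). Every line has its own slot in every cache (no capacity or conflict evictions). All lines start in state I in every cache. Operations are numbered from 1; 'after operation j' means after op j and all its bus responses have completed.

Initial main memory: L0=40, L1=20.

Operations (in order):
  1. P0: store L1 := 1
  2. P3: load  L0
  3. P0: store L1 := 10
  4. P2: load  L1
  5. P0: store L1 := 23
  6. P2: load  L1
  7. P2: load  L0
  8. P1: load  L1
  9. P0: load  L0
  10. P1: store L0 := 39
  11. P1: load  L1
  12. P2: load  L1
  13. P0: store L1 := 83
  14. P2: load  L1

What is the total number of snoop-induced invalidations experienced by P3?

invalidations = 1

  op1 P0: store L1 := 1 → M/I/I/I on L1; bus BusRdX; mem=20
  op2 P3: load  L0 → I/I/I/S on L0; bus BusRd; mem=40
  op3 P0: store L1 := 10 → M/I/I/I on L1; bus (none); mem=20
  op4 P2: load  L1 → S/I/S/I on L1; bus BusRd Flush; mem=10
  op5 P0: store L1 := 23 → M/I/I/I on L1; bus BusRdX; mem=10
  op6 P2: load  L1 → S/I/S/I on L1; bus BusRd Flush; mem=23
  op7 P2: load  L0 → I/I/S/S on L0; bus BusRd; mem=40
  op8 P1: load  L1 → S/S/S/I on L1; bus BusRd; mem=23
  op9 P0: load  L0 → S/I/S/S on L0; bus BusRd; mem=40
  op10 P1: store L0 := 39 → I/M/I/I on L0; bus BusRdX; mem=40
  op11 P1: load  L1 → S/S/S/I on L1; bus (none); mem=23
  op12 P2: load  L1 → S/S/S/I on L1; bus (none); mem=23
  op13 P0: store L1 := 83 → M/I/I/I on L1; bus BusRdX; mem=23
  op14 P2: load  L1 → S/I/S/I on L1; bus BusRd Flush; mem=83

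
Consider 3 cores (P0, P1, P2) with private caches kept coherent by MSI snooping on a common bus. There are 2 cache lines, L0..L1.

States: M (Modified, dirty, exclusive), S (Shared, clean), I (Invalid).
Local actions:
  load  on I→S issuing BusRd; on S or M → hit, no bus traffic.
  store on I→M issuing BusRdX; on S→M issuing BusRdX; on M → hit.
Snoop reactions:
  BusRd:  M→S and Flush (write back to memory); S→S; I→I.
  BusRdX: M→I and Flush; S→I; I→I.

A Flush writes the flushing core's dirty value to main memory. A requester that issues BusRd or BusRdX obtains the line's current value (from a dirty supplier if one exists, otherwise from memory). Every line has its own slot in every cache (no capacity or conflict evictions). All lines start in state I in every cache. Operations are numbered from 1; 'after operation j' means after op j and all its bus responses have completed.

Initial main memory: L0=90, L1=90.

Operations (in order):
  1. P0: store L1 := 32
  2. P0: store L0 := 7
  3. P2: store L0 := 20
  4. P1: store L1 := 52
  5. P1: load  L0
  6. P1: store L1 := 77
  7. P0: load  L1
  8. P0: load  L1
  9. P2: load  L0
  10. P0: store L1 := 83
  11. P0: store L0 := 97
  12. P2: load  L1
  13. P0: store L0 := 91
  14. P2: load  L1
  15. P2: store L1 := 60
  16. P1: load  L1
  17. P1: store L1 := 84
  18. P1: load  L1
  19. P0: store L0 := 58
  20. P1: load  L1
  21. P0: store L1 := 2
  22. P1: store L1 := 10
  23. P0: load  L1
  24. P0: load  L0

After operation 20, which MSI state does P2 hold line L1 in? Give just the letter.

state = I

[1] P0: store L1 := 32 | P0:M(32), P1:I, P2:I | bus: BusRdX
[2] P0: store L0 := 7 | P0:M(7), P1:I, P2:I | bus: BusRdX
[3] P2: store L0 := 20 | P0:I, P1:I, P2:M(20) | bus: BusRdX,Flush
[4] P1: store L1 := 52 | P0:I, P1:M(52), P2:I | bus: BusRdX,Flush
[5] P1: load  L0 | P0:I, P1:S(20), P2:S(20) | bus: BusRd,Flush
[6] P1: store L1 := 77 | P0:I, P1:M(77), P2:I | bus: none
[7] P0: load  L1 | P0:S(77), P1:S(77), P2:I | bus: BusRd,Flush
[8] P0: load  L1 | P0:S(77), P1:S(77), P2:I | bus: none
[9] P2: load  L0 | P0:I, P1:S(20), P2:S(20) | bus: none
[10] P0: store L1 := 83 | P0:M(83), P1:I, P2:I | bus: BusRdX
[11] P0: store L0 := 97 | P0:M(97), P1:I, P2:I | bus: BusRdX
[12] P2: load  L1 | P0:S(83), P1:I, P2:S(83) | bus: BusRd,Flush
[13] P0: store L0 := 91 | P0:M(91), P1:I, P2:I | bus: none
[14] P2: load  L1 | P0:S(83), P1:I, P2:S(83) | bus: none
[15] P2: store L1 := 60 | P0:I, P1:I, P2:M(60) | bus: BusRdX
[16] P1: load  L1 | P0:I, P1:S(60), P2:S(60) | bus: BusRd,Flush
[17] P1: store L1 := 84 | P0:I, P1:M(84), P2:I | bus: BusRdX
[18] P1: load  L1 | P0:I, P1:M(84), P2:I | bus: none
[19] P0: store L0 := 58 | P0:M(58), P1:I, P2:I | bus: none
[20] P1: load  L1 | P0:I, P1:M(84), P2:I | bus: none
[21] P0: store L1 := 2 | P0:M(2), P1:I, P2:I | bus: BusRdX,Flush
[22] P1: store L1 := 10 | P0:I, P1:M(10), P2:I | bus: BusRdX,Flush
[23] P0: load  L1 | P0:S(10), P1:S(10), P2:I | bus: BusRd,Flush
[24] P0: load  L0 | P0:M(58), P1:I, P2:I | bus: none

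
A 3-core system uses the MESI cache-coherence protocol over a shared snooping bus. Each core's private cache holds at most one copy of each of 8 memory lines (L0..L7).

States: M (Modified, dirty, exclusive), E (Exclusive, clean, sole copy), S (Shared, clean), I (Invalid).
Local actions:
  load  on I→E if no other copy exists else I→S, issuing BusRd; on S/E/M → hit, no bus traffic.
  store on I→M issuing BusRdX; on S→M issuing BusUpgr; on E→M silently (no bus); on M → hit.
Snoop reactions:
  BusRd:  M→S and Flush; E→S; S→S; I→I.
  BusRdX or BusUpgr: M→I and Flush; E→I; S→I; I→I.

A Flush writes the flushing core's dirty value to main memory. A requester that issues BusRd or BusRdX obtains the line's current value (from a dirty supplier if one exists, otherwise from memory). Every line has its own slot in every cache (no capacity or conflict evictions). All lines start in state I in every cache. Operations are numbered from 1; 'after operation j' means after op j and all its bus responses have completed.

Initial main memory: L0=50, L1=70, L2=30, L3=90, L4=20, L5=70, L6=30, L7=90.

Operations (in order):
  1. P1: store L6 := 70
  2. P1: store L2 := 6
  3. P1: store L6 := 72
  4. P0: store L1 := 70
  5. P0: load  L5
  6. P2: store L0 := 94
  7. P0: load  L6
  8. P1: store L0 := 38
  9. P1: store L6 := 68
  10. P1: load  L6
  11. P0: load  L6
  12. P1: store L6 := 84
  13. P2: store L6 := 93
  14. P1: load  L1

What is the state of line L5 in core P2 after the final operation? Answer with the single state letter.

state = I

  op1 P1: store L6 := 70 → I/M/I on L6; bus BusRdX; mem=30
  op2 P1: store L2 := 6 → I/M/I on L2; bus BusRdX; mem=30
  op3 P1: store L6 := 72 → I/M/I on L6; bus (none); mem=30
  op4 P0: store L1 := 70 → M/I/I on L1; bus BusRdX; mem=70
  op5 P0: load  L5 → E/I/I on L5; bus BusRd; mem=70
  op6 P2: store L0 := 94 → I/I/M on L0; bus BusRdX; mem=50
  op7 P0: load  L6 → S/S/I on L6; bus BusRd Flush; mem=72
  op8 P1: store L0 := 38 → I/M/I on L0; bus BusRdX Flush; mem=94
  op9 P1: store L6 := 68 → I/M/I on L6; bus BusUpgr; mem=72
  op10 P1: load  L6 → I/M/I on L6; bus (none); mem=72
  op11 P0: load  L6 → S/S/I on L6; bus BusRd Flush; mem=68
  op12 P1: store L6 := 84 → I/M/I on L6; bus BusUpgr; mem=68
  op13 P2: store L6 := 93 → I/I/M on L6; bus BusRdX Flush; mem=84
  op14 P1: load  L1 → S/S/I on L1; bus BusRd Flush; mem=70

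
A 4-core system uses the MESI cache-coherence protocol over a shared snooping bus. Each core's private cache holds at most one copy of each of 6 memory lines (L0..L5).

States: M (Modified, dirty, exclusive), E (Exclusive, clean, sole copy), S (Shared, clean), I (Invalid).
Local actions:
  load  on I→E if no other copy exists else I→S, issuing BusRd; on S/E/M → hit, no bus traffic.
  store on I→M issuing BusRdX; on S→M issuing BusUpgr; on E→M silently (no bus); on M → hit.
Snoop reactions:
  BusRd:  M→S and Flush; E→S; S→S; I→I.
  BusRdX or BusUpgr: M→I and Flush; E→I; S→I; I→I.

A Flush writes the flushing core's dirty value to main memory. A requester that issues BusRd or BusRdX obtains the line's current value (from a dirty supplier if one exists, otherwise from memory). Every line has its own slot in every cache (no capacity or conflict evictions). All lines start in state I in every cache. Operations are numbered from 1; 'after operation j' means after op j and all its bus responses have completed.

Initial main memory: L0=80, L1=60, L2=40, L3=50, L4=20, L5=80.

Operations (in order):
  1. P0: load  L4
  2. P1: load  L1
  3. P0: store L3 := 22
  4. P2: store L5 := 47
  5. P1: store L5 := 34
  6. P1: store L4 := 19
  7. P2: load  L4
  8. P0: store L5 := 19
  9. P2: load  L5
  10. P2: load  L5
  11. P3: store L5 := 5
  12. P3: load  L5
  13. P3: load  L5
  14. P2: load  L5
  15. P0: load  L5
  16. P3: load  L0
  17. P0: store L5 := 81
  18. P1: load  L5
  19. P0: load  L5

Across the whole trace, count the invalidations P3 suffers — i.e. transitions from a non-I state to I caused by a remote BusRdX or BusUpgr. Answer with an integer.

invalidations = 1

1. P0: load  L4  bus=[BusRd]  L4: P0=E P1=I P2=I P3=I  mem[L4]=20
2. P1: load  L1  bus=[BusRd]  L1: P0=I P1=E P2=I P3=I  mem[L1]=60
3. P0: store L3 := 22  bus=[BusRdX]  L3: P0=M P1=I P2=I P3=I  mem[L3]=50
4. P2: store L5 := 47  bus=[BusRdX]  L5: P0=I P1=I P2=M P3=I  mem[L5]=80
5. P1: store L5 := 34  bus=[BusRdX,Flush]  L5: P0=I P1=M P2=I P3=I  mem[L5]=47
6. P1: store L4 := 19  bus=[BusRdX]  L4: P0=I P1=M P2=I P3=I  mem[L4]=20
7. P2: load  L4  bus=[BusRd,Flush]  L4: P0=I P1=S P2=S P3=I  mem[L4]=19
8. P0: store L5 := 19  bus=[BusRdX,Flush]  L5: P0=M P1=I P2=I P3=I  mem[L5]=34
9. P2: load  L5  bus=[BusRd,Flush]  L5: P0=S P1=I P2=S P3=I  mem[L5]=19
10. P2: load  L5  bus=[-]  L5: P0=S P1=I P2=S P3=I  mem[L5]=19
11. P3: store L5 := 5  bus=[BusRdX]  L5: P0=I P1=I P2=I P3=M  mem[L5]=19
12. P3: load  L5  bus=[-]  L5: P0=I P1=I P2=I P3=M  mem[L5]=19
13. P3: load  L5  bus=[-]  L5: P0=I P1=I P2=I P3=M  mem[L5]=19
14. P2: load  L5  bus=[BusRd,Flush]  L5: P0=I P1=I P2=S P3=S  mem[L5]=5
15. P0: load  L5  bus=[BusRd]  L5: P0=S P1=I P2=S P3=S  mem[L5]=5
16. P3: load  L0  bus=[BusRd]  L0: P0=I P1=I P2=I P3=E  mem[L0]=80
17. P0: store L5 := 81  bus=[BusUpgr]  L5: P0=M P1=I P2=I P3=I  mem[L5]=5
18. P1: load  L5  bus=[BusRd,Flush]  L5: P0=S P1=S P2=I P3=I  mem[L5]=81
19. P0: load  L5  bus=[-]  L5: P0=S P1=S P2=I P3=I  mem[L5]=81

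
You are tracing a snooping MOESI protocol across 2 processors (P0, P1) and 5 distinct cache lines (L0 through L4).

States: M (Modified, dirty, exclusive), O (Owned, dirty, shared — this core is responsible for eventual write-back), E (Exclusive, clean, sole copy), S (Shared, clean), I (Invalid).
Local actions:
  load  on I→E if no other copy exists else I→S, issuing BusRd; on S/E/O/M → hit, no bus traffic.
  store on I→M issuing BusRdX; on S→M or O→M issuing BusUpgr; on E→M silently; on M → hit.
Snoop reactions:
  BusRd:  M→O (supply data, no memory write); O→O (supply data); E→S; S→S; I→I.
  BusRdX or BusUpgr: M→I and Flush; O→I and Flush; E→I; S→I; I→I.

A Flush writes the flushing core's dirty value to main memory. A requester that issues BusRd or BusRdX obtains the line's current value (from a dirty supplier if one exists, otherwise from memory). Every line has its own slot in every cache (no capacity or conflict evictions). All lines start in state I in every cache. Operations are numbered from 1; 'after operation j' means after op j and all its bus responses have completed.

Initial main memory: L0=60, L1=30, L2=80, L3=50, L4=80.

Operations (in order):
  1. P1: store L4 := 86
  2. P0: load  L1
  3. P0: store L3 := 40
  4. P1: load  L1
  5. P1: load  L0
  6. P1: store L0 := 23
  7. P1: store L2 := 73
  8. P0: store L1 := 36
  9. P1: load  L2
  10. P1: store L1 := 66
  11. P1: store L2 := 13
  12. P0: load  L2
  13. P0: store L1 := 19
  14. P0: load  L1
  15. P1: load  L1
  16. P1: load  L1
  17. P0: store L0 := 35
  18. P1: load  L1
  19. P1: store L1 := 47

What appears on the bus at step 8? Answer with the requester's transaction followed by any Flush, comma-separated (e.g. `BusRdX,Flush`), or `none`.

bus = BusUpgr

step 1: P1: store L4 := 86  ⟶  IM  (L4)  txn=BusRdX  M[L4]=80
step 2: P0: load  L1  ⟶  EI  (L1)  txn=BusRd  M[L1]=30
step 3: P0: store L3 := 40  ⟶  MI  (L3)  txn=BusRdX  M[L3]=50
step 4: P1: load  L1  ⟶  SS  (L1)  txn=BusRd  M[L1]=30
step 5: P1: load  L0  ⟶  IE  (L0)  txn=BusRd  M[L0]=60
step 6: P1: store L0 := 23  ⟶  IM  (L0)  txn=∅  M[L0]=60
step 7: P1: store L2 := 73  ⟶  IM  (L2)  txn=BusRdX  M[L2]=80
step 8: P0: store L1 := 36  ⟶  MI  (L1)  txn=BusUpgr  M[L1]=30
step 9: P1: load  L2  ⟶  IM  (L2)  txn=∅  M[L2]=80
step 10: P1: store L1 := 66  ⟶  IM  (L1)  txn=BusRdX+Flush  M[L1]=36
step 11: P1: store L2 := 13  ⟶  IM  (L2)  txn=∅  M[L2]=80
step 12: P0: load  L2  ⟶  SO  (L2)  txn=BusRd  M[L2]=80
step 13: P0: store L1 := 19  ⟶  MI  (L1)  txn=BusRdX+Flush  M[L1]=66
step 14: P0: load  L1  ⟶  MI  (L1)  txn=∅  M[L1]=66
step 15: P1: load  L1  ⟶  OS  (L1)  txn=BusRd  M[L1]=66
step 16: P1: load  L1  ⟶  OS  (L1)  txn=∅  M[L1]=66
step 17: P0: store L0 := 35  ⟶  MI  (L0)  txn=BusRdX+Flush  M[L0]=23
step 18: P1: load  L1  ⟶  OS  (L1)  txn=∅  M[L1]=66
step 19: P1: store L1 := 47  ⟶  IM  (L1)  txn=BusUpgr+Flush  M[L1]=19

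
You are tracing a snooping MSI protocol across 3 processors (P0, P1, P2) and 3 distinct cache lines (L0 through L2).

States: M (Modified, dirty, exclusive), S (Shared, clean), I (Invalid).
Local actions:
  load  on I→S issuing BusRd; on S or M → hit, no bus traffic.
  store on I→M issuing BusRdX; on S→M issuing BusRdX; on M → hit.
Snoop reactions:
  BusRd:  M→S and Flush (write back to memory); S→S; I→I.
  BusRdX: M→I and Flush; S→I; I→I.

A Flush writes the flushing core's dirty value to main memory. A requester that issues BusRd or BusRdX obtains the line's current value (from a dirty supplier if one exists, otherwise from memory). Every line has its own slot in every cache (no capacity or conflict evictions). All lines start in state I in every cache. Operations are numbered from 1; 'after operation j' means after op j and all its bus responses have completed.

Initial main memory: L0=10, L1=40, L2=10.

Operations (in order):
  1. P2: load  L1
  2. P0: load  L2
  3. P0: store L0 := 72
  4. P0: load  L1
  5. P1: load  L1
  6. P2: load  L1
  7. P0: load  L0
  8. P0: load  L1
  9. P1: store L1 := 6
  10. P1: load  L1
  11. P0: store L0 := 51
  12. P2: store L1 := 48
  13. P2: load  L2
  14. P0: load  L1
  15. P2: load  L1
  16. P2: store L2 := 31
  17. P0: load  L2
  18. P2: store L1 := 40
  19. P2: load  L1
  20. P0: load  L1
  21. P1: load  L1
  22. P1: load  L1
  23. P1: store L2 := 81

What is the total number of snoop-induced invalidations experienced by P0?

1. P2: load  L1  bus=[BusRd]  L1: P0=I P1=I P2=S  mem[L1]=40
2. P0: load  L2  bus=[BusRd]  L2: P0=S P1=I P2=I  mem[L2]=10
3. P0: store L0 := 72  bus=[BusRdX]  L0: P0=M P1=I P2=I  mem[L0]=10
4. P0: load  L1  bus=[BusRd]  L1: P0=S P1=I P2=S  mem[L1]=40
5. P1: load  L1  bus=[BusRd]  L1: P0=S P1=S P2=S  mem[L1]=40
6. P2: load  L1  bus=[-]  L1: P0=S P1=S P2=S  mem[L1]=40
7. P0: load  L0  bus=[-]  L0: P0=M P1=I P2=I  mem[L0]=10
8. P0: load  L1  bus=[-]  L1: P0=S P1=S P2=S  mem[L1]=40
9. P1: store L1 := 6  bus=[BusRdX]  L1: P0=I P1=M P2=I  mem[L1]=40
10. P1: load  L1  bus=[-]  L1: P0=I P1=M P2=I  mem[L1]=40
11. P0: store L0 := 51  bus=[-]  L0: P0=M P1=I P2=I  mem[L0]=10
12. P2: store L1 := 48  bus=[BusRdX,Flush]  L1: P0=I P1=I P2=M  mem[L1]=6
13. P2: load  L2  bus=[BusRd]  L2: P0=S P1=I P2=S  mem[L2]=10
14. P0: load  L1  bus=[BusRd,Flush]  L1: P0=S P1=I P2=S  mem[L1]=48
15. P2: load  L1  bus=[-]  L1: P0=S P1=I P2=S  mem[L1]=48
16. P2: store L2 := 31  bus=[BusRdX]  L2: P0=I P1=I P2=M  mem[L2]=10
17. P0: load  L2  bus=[BusRd,Flush]  L2: P0=S P1=I P2=S  mem[L2]=31
18. P2: store L1 := 40  bus=[BusRdX]  L1: P0=I P1=I P2=M  mem[L1]=48
19. P2: load  L1  bus=[-]  L1: P0=I P1=I P2=M  mem[L1]=48
20. P0: load  L1  bus=[BusRd,Flush]  L1: P0=S P1=I P2=S  mem[L1]=40
21. P1: load  L1  bus=[BusRd]  L1: P0=S P1=S P2=S  mem[L1]=40
22. P1: load  L1  bus=[-]  L1: P0=S P1=S P2=S  mem[L1]=40
23. P1: store L2 := 81  bus=[BusRdX]  L2: P0=I P1=M P2=I  mem[L2]=31

invalidations = 4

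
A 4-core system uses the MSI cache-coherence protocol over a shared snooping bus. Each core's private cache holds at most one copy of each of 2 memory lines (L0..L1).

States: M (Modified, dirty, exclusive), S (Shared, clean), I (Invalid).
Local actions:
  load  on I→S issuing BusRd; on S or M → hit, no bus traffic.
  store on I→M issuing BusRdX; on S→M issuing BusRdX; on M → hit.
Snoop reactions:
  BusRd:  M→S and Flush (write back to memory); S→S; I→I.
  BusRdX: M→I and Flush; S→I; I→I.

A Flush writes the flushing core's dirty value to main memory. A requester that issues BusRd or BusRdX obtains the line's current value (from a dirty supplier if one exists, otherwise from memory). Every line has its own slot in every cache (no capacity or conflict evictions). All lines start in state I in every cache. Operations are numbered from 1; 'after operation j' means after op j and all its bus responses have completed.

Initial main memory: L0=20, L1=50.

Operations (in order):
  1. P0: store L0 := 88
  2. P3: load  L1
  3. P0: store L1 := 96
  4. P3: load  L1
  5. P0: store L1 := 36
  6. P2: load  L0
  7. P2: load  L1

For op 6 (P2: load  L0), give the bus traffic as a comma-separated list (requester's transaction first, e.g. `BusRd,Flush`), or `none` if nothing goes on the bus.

step 1: P0: store L0 := 88  ⟶  MIII  (L0)  txn=BusRdX  M[L0]=20
step 2: P3: load  L1  ⟶  IIIS  (L1)  txn=BusRd  M[L1]=50
step 3: P0: store L1 := 96  ⟶  MIII  (L1)  txn=BusRdX  M[L1]=50
step 4: P3: load  L1  ⟶  SIIS  (L1)  txn=BusRd+Flush  M[L1]=96
step 5: P0: store L1 := 36  ⟶  MIII  (L1)  txn=BusRdX  M[L1]=96
step 6: P2: load  L0  ⟶  SISI  (L0)  txn=BusRd+Flush  M[L0]=88
step 7: P2: load  L1  ⟶  SISI  (L1)  txn=BusRd+Flush  M[L1]=36

bus = BusRd,Flush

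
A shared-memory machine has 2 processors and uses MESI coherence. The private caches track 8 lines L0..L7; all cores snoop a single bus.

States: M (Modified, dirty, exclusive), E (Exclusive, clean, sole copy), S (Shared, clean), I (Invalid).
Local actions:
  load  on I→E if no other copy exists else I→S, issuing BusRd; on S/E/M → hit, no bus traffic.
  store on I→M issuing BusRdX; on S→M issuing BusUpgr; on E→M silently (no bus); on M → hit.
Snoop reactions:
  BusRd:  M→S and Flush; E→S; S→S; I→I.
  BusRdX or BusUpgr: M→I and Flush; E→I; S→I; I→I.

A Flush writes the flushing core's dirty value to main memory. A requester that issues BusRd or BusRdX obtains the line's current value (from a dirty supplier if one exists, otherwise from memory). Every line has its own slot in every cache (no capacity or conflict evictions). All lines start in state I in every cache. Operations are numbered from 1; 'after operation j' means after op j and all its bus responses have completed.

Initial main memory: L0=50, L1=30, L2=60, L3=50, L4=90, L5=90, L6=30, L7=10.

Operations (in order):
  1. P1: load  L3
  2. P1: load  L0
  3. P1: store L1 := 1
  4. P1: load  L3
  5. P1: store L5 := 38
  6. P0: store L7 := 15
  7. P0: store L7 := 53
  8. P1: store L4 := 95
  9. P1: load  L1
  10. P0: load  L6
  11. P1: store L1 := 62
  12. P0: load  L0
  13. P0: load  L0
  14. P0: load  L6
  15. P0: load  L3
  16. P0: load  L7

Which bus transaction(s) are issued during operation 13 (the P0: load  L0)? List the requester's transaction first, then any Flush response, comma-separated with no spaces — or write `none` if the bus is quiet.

bus = none

1. P1: load  L3  bus=[BusRd]  L3: P0=I P1=E  mem[L3]=50
2. P1: load  L0  bus=[BusRd]  L0: P0=I P1=E  mem[L0]=50
3. P1: store L1 := 1  bus=[BusRdX]  L1: P0=I P1=M  mem[L1]=30
4. P1: load  L3  bus=[-]  L3: P0=I P1=E  mem[L3]=50
5. P1: store L5 := 38  bus=[BusRdX]  L5: P0=I P1=M  mem[L5]=90
6. P0: store L7 := 15  bus=[BusRdX]  L7: P0=M P1=I  mem[L7]=10
7. P0: store L7 := 53  bus=[-]  L7: P0=M P1=I  mem[L7]=10
8. P1: store L4 := 95  bus=[BusRdX]  L4: P0=I P1=M  mem[L4]=90
9. P1: load  L1  bus=[-]  L1: P0=I P1=M  mem[L1]=30
10. P0: load  L6  bus=[BusRd]  L6: P0=E P1=I  mem[L6]=30
11. P1: store L1 := 62  bus=[-]  L1: P0=I P1=M  mem[L1]=30
12. P0: load  L0  bus=[BusRd]  L0: P0=S P1=S  mem[L0]=50
13. P0: load  L0  bus=[-]  L0: P0=S P1=S  mem[L0]=50
14. P0: load  L6  bus=[-]  L6: P0=E P1=I  mem[L6]=30
15. P0: load  L3  bus=[BusRd]  L3: P0=S P1=S  mem[L3]=50
16. P0: load  L7  bus=[-]  L7: P0=M P1=I  mem[L7]=10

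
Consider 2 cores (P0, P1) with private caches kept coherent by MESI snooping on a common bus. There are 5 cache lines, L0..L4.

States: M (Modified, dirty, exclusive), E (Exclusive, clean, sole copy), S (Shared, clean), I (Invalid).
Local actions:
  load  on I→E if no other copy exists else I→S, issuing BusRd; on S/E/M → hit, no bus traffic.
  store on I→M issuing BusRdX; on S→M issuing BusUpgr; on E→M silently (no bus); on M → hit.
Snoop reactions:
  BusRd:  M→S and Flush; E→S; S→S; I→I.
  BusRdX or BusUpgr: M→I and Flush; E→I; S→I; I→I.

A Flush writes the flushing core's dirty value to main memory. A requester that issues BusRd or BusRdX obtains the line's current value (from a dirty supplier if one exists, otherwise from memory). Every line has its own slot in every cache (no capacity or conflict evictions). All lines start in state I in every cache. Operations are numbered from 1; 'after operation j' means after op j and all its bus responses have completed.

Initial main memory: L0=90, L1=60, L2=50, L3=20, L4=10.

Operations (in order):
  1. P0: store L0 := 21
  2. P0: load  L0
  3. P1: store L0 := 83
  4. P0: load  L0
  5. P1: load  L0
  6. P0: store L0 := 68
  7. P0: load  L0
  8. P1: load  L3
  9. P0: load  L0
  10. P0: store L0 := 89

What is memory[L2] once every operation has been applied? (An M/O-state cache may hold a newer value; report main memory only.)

memory[L2] = 50

1. P0: store L0 := 21  bus=[BusRdX]  L0: P0=M P1=I  mem[L0]=90
2. P0: load  L0  bus=[-]  L0: P0=M P1=I  mem[L0]=90
3. P1: store L0 := 83  bus=[BusRdX,Flush]  L0: P0=I P1=M  mem[L0]=21
4. P0: load  L0  bus=[BusRd,Flush]  L0: P0=S P1=S  mem[L0]=83
5. P1: load  L0  bus=[-]  L0: P0=S P1=S  mem[L0]=83
6. P0: store L0 := 68  bus=[BusUpgr]  L0: P0=M P1=I  mem[L0]=83
7. P0: load  L0  bus=[-]  L0: P0=M P1=I  mem[L0]=83
8. P1: load  L3  bus=[BusRd]  L3: P0=I P1=E  mem[L3]=20
9. P0: load  L0  bus=[-]  L0: P0=M P1=I  mem[L0]=83
10. P0: store L0 := 89  bus=[-]  L0: P0=M P1=I  mem[L0]=83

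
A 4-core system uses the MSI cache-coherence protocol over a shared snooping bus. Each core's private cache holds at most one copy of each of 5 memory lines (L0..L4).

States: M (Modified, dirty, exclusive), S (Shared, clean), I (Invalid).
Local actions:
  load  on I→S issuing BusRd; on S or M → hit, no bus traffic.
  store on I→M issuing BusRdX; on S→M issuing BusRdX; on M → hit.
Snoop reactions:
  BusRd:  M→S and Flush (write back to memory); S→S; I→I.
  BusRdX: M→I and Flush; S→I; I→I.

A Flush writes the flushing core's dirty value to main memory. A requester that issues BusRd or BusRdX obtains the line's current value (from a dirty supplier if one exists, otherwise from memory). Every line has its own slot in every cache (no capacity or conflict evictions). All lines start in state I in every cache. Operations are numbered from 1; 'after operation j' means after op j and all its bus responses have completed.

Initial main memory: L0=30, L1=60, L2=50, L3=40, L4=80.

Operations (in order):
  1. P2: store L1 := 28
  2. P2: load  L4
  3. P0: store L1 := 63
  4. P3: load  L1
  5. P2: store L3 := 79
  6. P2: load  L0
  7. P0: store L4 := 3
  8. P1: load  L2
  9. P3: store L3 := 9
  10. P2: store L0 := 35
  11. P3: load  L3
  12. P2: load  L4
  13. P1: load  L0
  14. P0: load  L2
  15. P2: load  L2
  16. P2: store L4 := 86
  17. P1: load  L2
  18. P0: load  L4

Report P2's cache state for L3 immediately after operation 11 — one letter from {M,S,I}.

  op1 P2: store L1 := 28 → I/I/M/I on L1; bus BusRdX; mem=60
  op2 P2: load  L4 → I/I/S/I on L4; bus BusRd; mem=80
  op3 P0: store L1 := 63 → M/I/I/I on L1; bus BusRdX Flush; mem=28
  op4 P3: load  L1 → S/I/I/S on L1; bus BusRd Flush; mem=63
  op5 P2: store L3 := 79 → I/I/M/I on L3; bus BusRdX; mem=40
  op6 P2: load  L0 → I/I/S/I on L0; bus BusRd; mem=30
  op7 P0: store L4 := 3 → M/I/I/I on L4; bus BusRdX; mem=80
  op8 P1: load  L2 → I/S/I/I on L2; bus BusRd; mem=50
  op9 P3: store L3 := 9 → I/I/I/M on L3; bus BusRdX Flush; mem=79
  op10 P2: store L0 := 35 → I/I/M/I on L0; bus BusRdX; mem=30
  op11 P3: load  L3 → I/I/I/M on L3; bus (none); mem=79
  op12 P2: load  L4 → S/I/S/I on L4; bus BusRd Flush; mem=3
  op13 P1: load  L0 → I/S/S/I on L0; bus BusRd Flush; mem=35
  op14 P0: load  L2 → S/S/I/I on L2; bus BusRd; mem=50
  op15 P2: load  L2 → S/S/S/I on L2; bus BusRd; mem=50
  op16 P2: store L4 := 86 → I/I/M/I on L4; bus BusRdX; mem=3
  op17 P1: load  L2 → S/S/S/I on L2; bus (none); mem=50
  op18 P0: load  L4 → S/I/S/I on L4; bus BusRd Flush; mem=86

state = I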